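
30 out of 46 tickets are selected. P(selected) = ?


P = 30/46 = 0.6522

P = 0.6522


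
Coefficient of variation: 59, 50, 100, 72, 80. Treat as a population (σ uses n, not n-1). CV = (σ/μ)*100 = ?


Mean = 72.2000
SD = 17.3251
CV = (17.3251/72.2000)*100 = 23.9960%

CV = 23.9960%


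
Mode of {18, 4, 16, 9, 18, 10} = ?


Frequencies: 4:1, 9:1, 10:1, 16:1, 18:2
Max frequency = 2
Mode = 18

Mode = 18


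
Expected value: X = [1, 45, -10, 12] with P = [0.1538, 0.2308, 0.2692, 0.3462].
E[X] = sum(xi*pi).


E[X] = 1*0.1538 + 45*0.2308 - 10*0.2692 + 12*0.3462
= 0.1538 + 10.3860 - 2.6920 + 4.1544
= 12.0022

E[X] = 12.0022


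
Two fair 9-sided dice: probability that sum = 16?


Total outcomes = 9×9 = 81
Favorable (sum = 16): 3
P = 3/81 = 0.0370

P = 0.0370


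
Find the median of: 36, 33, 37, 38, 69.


Sorted: 33, 36, 37, 38, 69
n = 5 (odd)
Middle value = 37

Median = 37


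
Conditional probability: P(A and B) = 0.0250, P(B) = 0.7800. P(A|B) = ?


P(A|B) = 0.0250/0.7800 = 0.0321

P(A|B) = 0.0321


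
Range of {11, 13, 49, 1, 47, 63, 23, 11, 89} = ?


Max = 89, Min = 1
Range = 89 - 1 = 88

Range = 88


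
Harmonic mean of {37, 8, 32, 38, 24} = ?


Sum of reciprocals = 1/37 + 1/8 + 1/32 + 1/38 + 1/24 = 0.251259
HM = 5/0.251259 = 19.8997

HM = 19.8997


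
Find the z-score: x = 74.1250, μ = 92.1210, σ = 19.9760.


z = (74.1250 - 92.1210)/19.9760
= -17.9960/19.9760
= -0.9009

z = -0.9009


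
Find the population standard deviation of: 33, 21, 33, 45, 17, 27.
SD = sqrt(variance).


Mean = 29.3333
Variance = 83.2222
SD = sqrt(83.2222) = 9.1226

SD = 9.1226


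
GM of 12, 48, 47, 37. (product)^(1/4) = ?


Product = 12 × 48 × 47 × 37 = 1001664
GM = 1001664^(1/4) = 31.6359

GM = 31.6359


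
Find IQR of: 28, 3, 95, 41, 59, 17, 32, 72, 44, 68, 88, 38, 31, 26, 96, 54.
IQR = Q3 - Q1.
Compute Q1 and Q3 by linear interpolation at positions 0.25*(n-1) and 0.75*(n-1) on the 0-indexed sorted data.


Sorted: 3, 17, 26, 28, 31, 32, 38, 41, 44, 54, 59, 68, 72, 88, 95, 96
Q1 (25th %ile) = 30.2500
Q3 (75th %ile) = 69.0000
IQR = 69.0000 - 30.2500 = 38.7500

IQR = 38.7500


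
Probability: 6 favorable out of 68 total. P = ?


P = 6/68 = 0.0882

P = 0.0882


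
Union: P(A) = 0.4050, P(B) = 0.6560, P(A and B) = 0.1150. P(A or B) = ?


P(A∪B) = 0.4050 + 0.6560 - 0.1150
= 1.0610 - 0.1150
= 0.9460

P(A∪B) = 0.9460


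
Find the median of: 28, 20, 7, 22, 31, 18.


Sorted: 7, 18, 20, 22, 28, 31
n = 6 (even)
Middle values: 20 and 22
Median = (20+22)/2 = 21.0000

Median = 21.0000


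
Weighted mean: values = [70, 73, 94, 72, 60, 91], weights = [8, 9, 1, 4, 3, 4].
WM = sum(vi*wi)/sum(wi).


Numerator = 70*8 + 73*9 + 94*1 + 72*4 + 60*3 + 91*4 = 2143
Denominator = 8 + 9 + 1 + 4 + 3 + 4 = 29
WM = 2143/29 = 73.8966

WM = 73.8966


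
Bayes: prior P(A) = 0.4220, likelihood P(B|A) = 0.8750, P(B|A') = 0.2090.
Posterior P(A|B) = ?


P(B) = P(B|A)*P(A) + P(B|A')*P(A')
= 0.8750*0.4220 + 0.2090*0.5780
= 0.369250 + 0.120802 = 0.490052
P(A|B) = 0.369250/0.490052 = 0.7535

P(A|B) = 0.7535


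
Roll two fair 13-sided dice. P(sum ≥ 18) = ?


Total outcomes = 13×13 = 169
Favorable (sum ≥ 18): 45
P = 45/169 = 0.2663

P = 0.2663


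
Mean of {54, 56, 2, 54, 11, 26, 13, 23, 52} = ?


Sum = 54 + 56 + 2 + 54 + 11 + 26 + 13 + 23 + 52 = 291
n = 9
Mean = 291/9 = 32.3333

Mean = 32.3333


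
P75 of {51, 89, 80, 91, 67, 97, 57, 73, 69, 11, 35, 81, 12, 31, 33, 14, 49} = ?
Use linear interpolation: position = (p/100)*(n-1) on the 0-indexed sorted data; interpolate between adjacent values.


Sorted: 11, 12, 14, 31, 33, 35, 49, 51, 57, 67, 69, 73, 80, 81, 89, 91, 97
n = 17
Index = 75/100 * 16 = 12.0000
Lower = data[12] = 80, Upper = data[13] = 81
P75 = 80 + 0*(1) = 80.0000

P75 = 80.0000


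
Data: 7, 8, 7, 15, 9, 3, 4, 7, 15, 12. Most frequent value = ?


Frequencies: 3:1, 4:1, 7:3, 8:1, 9:1, 12:1, 15:2
Max frequency = 3
Mode = 7

Mode = 7


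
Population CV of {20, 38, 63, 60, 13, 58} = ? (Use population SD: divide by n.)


Mean = 42.0000
SD = 19.8410
CV = (19.8410/42.0000)*100 = 47.2406%

CV = 47.2406%


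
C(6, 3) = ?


C(6,3) = 6!/(3! × 3!)
= 720/(6 × 6)
= 20

C(6,3) = 20


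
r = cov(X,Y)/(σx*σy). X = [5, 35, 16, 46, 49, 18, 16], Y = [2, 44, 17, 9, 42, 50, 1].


Mean X = 26.4286, Mean Y = 23.5714
SD X = 15.646608, SD Y = 19.587585
Cov = 121.326531
r = 121.326531/(15.646608*19.587585) = 0.3959

r = 0.3959


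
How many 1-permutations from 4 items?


P(4,1) = 4!/3!
= 24/6
= 4

P(4,1) = 4


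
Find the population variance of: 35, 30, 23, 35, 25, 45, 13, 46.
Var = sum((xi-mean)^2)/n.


Mean = 31.5000
Squared deviations: 12.2500, 2.2500, 72.2500, 12.2500, 42.2500, 182.2500, 342.2500, 210.2500
Sum = 876.0000
Variance = 876.0000/8 = 109.5000

Variance = 109.5000


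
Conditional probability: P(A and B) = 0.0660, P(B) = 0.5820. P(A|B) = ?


P(A|B) = 0.0660/0.5820 = 0.1134

P(A|B) = 0.1134


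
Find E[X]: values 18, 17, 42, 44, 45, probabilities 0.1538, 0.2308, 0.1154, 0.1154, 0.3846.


E[X] = 18*0.1538 + 17*0.2308 + 42*0.1154 + 44*0.1154 + 45*0.3846
= 2.7684 + 3.9236 + 4.8468 + 5.0776 + 17.3070
= 33.9234

E[X] = 33.9234


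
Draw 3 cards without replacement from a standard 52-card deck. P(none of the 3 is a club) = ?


P(no clubs) = (39/52) × (38/51) × (37/50)
= 0.4135

P = 0.4135


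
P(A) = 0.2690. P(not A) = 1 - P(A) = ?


P(not A) = 1 - 0.2690 = 0.7310

P(not A) = 0.7310


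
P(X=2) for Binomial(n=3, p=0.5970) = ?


C(3,2) = 3
p^2 = 0.356409
(1-p)^1 = 0.403000
P = 3 * 0.356409 * 0.403000 = 0.4309

P(X=2) = 0.4309


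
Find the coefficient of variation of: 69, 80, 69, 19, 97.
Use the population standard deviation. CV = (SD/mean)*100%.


Mean = 66.8000
SD = 26.0031
CV = (26.0031/66.8000)*100 = 38.9268%

CV = 38.9268%


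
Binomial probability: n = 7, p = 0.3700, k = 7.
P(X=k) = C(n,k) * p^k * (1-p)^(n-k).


C(7,7) = 1
p^7 = 0.000949
(1-p)^0 = 1.000000
P = 1 * 0.000949 * 1.000000 = 0.0009

P(X=7) = 0.0009


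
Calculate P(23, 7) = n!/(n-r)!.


P(23,7) = 23!/16!
= 25852016738884976640000/20922789888000
= 1235591280

P(23,7) = 1235591280


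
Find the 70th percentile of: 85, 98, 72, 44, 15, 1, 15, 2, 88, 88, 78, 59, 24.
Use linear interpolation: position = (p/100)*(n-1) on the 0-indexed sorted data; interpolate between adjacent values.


Sorted: 1, 2, 15, 15, 24, 44, 59, 72, 78, 85, 88, 88, 98
n = 13
Index = 70/100 * 12 = 8.4000
Lower = data[8] = 78, Upper = data[9] = 85
P70 = 78 + 0.4000*(7) = 80.8000

P70 = 80.8000


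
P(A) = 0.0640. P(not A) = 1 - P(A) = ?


P(not A) = 1 - 0.0640 = 0.9360

P(not A) = 0.9360


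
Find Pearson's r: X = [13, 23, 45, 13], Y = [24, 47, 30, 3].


Mean X = 23.5000, Mean Y = 26.0000
SD X = 13.067134, SD Y = 15.732133
Cov = 84.500000
r = 84.500000/(13.067134*15.732133) = 0.4110

r = 0.4110


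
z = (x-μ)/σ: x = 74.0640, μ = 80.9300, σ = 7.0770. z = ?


z = (74.0640 - 80.9300)/7.0770
= -6.8660/7.0770
= -0.9702

z = -0.9702


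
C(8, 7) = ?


C(8,7) = 8!/(7! × 1!)
= 40320/(5040 × 1)
= 8

C(8,7) = 8


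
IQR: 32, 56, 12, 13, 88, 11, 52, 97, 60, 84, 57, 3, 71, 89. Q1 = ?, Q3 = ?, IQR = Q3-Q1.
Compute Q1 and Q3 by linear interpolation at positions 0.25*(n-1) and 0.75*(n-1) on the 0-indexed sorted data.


Sorted: 3, 11, 12, 13, 32, 52, 56, 57, 60, 71, 84, 88, 89, 97
Q1 (25th %ile) = 17.7500
Q3 (75th %ile) = 80.7500
IQR = 80.7500 - 17.7500 = 63.0000

IQR = 63.0000


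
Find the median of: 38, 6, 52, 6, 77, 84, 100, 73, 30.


Sorted: 6, 6, 30, 38, 52, 73, 77, 84, 100
n = 9 (odd)
Middle value = 52

Median = 52


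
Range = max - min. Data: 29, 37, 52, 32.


Max = 52, Min = 29
Range = 52 - 29 = 23

Range = 23


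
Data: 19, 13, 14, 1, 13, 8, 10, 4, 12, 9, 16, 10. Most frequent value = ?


Frequencies: 1:1, 4:1, 8:1, 9:1, 10:2, 12:1, 13:2, 14:1, 16:1, 19:1
Max frequency = 2
Mode = 10, 13

Mode = 10, 13


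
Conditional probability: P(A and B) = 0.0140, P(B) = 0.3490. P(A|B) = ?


P(A|B) = 0.0140/0.3490 = 0.0401

P(A|B) = 0.0401


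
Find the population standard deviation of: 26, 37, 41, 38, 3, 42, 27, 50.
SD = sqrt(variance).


Mean = 33.0000
Variance = 182.5000
SD = sqrt(182.5000) = 13.5093

SD = 13.5093


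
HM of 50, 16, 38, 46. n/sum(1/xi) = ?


Sum of reciprocals = 1/50 + 1/16 + 1/38 + 1/46 = 0.130555
HM = 4/0.130555 = 30.6384

HM = 30.6384


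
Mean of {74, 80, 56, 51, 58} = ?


Sum = 74 + 80 + 56 + 51 + 58 = 319
n = 5
Mean = 319/5 = 63.8000

Mean = 63.8000


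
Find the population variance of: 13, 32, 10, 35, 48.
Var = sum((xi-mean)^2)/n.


Mean = 27.6000
Squared deviations: 213.1600, 19.3600, 309.7600, 54.7600, 416.1600
Sum = 1013.2000
Variance = 1013.2000/5 = 202.6400

Variance = 202.6400


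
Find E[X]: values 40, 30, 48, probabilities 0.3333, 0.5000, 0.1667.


E[X] = 40*0.3333 + 30*0.5000 + 48*0.1667
= 13.3320 + 15.0000 + 8.0016
= 36.3336

E[X] = 36.3336


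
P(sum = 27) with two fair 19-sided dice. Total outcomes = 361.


Total outcomes = 19×19 = 361
Favorable (sum = 27): 12
P = 12/361 = 0.0332

P = 0.0332


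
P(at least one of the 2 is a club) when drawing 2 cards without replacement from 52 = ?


P(at least one) = 1 - P(none)
P(none) = (39/52) × (38/51) = 0.558824
P(at least one) = 1 - 0.558824 = 0.4412

P = 0.4412


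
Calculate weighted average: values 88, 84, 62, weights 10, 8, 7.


Numerator = 88*10 + 84*8 + 62*7 = 1986
Denominator = 10 + 8 + 7 = 25
WM = 1986/25 = 79.4400

WM = 79.4400


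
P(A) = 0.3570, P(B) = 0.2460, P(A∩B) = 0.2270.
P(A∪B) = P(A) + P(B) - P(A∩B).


P(A∪B) = 0.3570 + 0.2460 - 0.2270
= 0.6030 - 0.2270
= 0.3760

P(A∪B) = 0.3760


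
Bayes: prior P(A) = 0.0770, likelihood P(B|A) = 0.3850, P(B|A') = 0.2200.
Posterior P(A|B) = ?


P(B) = P(B|A)*P(A) + P(B|A')*P(A')
= 0.3850*0.0770 + 0.2200*0.9230
= 0.029645 + 0.203060 = 0.232705
P(A|B) = 0.029645/0.232705 = 0.1274

P(A|B) = 0.1274


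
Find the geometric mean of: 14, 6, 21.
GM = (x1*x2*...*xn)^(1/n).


Product = 14 × 6 × 21 = 1764
GM = 1764^(1/3) = 12.0828

GM = 12.0828


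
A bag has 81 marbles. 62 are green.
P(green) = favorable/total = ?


P = 62/81 = 0.7654

P = 0.7654


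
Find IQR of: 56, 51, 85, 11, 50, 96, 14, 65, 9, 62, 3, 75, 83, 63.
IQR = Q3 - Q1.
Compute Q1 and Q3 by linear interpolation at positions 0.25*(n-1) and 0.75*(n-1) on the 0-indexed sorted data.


Sorted: 3, 9, 11, 14, 50, 51, 56, 62, 63, 65, 75, 83, 85, 96
Q1 (25th %ile) = 23.0000
Q3 (75th %ile) = 72.5000
IQR = 72.5000 - 23.0000 = 49.5000

IQR = 49.5000


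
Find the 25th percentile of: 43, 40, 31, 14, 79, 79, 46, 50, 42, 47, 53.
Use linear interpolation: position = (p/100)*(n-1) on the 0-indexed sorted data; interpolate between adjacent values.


Sorted: 14, 31, 40, 42, 43, 46, 47, 50, 53, 79, 79
n = 11
Index = 25/100 * 10 = 2.5000
Lower = data[2] = 40, Upper = data[3] = 42
P25 = 40 + 0.5000*(2) = 41.0000

P25 = 41.0000


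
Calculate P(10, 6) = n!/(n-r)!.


P(10,6) = 10!/4!
= 3628800/24
= 151200

P(10,6) = 151200


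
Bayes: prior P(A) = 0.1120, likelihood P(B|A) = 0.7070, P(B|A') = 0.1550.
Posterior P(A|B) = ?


P(B) = P(B|A)*P(A) + P(B|A')*P(A')
= 0.7070*0.1120 + 0.1550*0.8880
= 0.079184 + 0.137640 = 0.216824
P(A|B) = 0.079184/0.216824 = 0.3652

P(A|B) = 0.3652


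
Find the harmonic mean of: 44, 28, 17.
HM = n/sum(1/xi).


Sum of reciprocals = 1/44 + 1/28 + 1/17 = 0.117265
HM = 3/0.117265 = 25.5831

HM = 25.5831


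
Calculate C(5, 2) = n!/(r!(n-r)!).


C(5,2) = 5!/(2! × 3!)
= 120/(2 × 6)
= 10

C(5,2) = 10


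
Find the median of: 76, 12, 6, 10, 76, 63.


Sorted: 6, 10, 12, 63, 76, 76
n = 6 (even)
Middle values: 12 and 63
Median = (12+63)/2 = 37.5000

Median = 37.5000


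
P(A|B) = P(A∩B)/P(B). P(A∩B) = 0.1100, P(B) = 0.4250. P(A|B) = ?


P(A|B) = 0.1100/0.4250 = 0.2588

P(A|B) = 0.2588


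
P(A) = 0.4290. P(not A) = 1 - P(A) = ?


P(not A) = 1 - 0.4290 = 0.5710

P(not A) = 0.5710


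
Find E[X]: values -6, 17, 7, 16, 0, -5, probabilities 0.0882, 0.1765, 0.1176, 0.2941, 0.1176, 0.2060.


E[X] = -6*0.0882 + 17*0.1765 + 7*0.1176 + 16*0.2941 + 0*0.1176 - 5*0.2060
= -0.5292 + 3.0005 + 0.8232 + 4.7056 + 0 - 1.0300
= 6.9701

E[X] = 6.9701


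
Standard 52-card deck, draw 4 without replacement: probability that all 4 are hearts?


P(all hearts) = (13/52) × (12/51) × (11/50) × (10/49)
= 0.0026

P = 0.0026


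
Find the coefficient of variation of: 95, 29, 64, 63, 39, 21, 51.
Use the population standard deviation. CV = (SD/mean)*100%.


Mean = 51.7143
SD = 23.2177
CV = (23.2177/51.7143)*100 = 44.8961%

CV = 44.8961%


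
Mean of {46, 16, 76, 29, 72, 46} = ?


Sum = 46 + 16 + 76 + 29 + 72 + 46 = 285
n = 6
Mean = 285/6 = 47.5000

Mean = 47.5000


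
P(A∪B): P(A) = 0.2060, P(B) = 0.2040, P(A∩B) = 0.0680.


P(A∪B) = 0.2060 + 0.2040 - 0.0680
= 0.4100 - 0.0680
= 0.3420

P(A∪B) = 0.3420


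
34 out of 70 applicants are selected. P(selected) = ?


P = 34/70 = 0.4857

P = 0.4857


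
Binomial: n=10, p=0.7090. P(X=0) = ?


C(10,0) = 1
p^0 = 1.000000
(1-p)^10 = 4.354416e-06
P = 1 * 1.000000 * 4.354416e-06 = 4.3544e-06

P(X=0) = 4.3544e-06


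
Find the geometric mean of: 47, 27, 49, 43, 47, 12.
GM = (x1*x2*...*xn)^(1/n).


Product = 47 × 27 × 49 × 43 × 47 × 12 = 1508013612
GM = 1508013612^(1/6) = 33.8637

GM = 33.8637


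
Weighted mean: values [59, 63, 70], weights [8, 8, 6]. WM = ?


Numerator = 59*8 + 63*8 + 70*6 = 1396
Denominator = 8 + 8 + 6 = 22
WM = 1396/22 = 63.4545

WM = 63.4545


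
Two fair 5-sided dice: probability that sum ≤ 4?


Total outcomes = 5×5 = 25
Favorable (sum ≤ 4): 6
P = 6/25 = 0.2400

P = 0.2400


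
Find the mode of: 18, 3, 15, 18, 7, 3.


Frequencies: 3:2, 7:1, 15:1, 18:2
Max frequency = 2
Mode = 3, 18

Mode = 3, 18


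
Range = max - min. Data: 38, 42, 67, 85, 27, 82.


Max = 85, Min = 27
Range = 85 - 27 = 58

Range = 58


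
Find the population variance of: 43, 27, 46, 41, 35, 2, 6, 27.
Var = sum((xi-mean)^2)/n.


Mean = 28.3750
Squared deviations: 213.8906, 1.8906, 310.6406, 159.3906, 43.8906, 695.6406, 500.6406, 1.8906
Sum = 1927.8750
Variance = 1927.8750/8 = 240.9844

Variance = 240.9844


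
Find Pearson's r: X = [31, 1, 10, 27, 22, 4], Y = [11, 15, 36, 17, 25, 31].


Mean X = 15.8333, Mean Y = 22.5000
SD X = 11.451589, SD Y = 8.939612
Cov = -48.083333
r = -48.083333/(11.451589*8.939612) = -0.4697

r = -0.4697


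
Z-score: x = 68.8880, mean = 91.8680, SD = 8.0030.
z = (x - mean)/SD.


z = (68.8880 - 91.8680)/8.0030
= -22.9800/8.0030
= -2.8714

z = -2.8714


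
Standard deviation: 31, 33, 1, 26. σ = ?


Mean = 22.7500
Variance = 164.1875
SD = sqrt(164.1875) = 12.8136

SD = 12.8136


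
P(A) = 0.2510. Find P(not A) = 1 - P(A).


P(not A) = 1 - 0.2510 = 0.7490

P(not A) = 0.7490


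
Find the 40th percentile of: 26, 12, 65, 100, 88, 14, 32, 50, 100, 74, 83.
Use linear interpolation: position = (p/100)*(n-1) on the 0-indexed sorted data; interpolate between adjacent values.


Sorted: 12, 14, 26, 32, 50, 65, 74, 83, 88, 100, 100
n = 11
Index = 40/100 * 10 = 4.0000
Lower = data[4] = 50, Upper = data[5] = 65
P40 = 50 + 0*(15) = 50.0000

P40 = 50.0000


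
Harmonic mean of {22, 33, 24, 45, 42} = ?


Sum of reciprocals = 1/22 + 1/33 + 1/24 + 1/45 + 1/42 = 0.163456
HM = 5/0.163456 = 30.5893

HM = 30.5893


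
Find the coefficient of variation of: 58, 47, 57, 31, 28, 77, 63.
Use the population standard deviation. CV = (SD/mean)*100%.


Mean = 51.5714
SD = 16.2468
CV = (16.2468/51.5714)*100 = 31.5035%

CV = 31.5035%


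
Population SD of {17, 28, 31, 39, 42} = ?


Mean = 31.4000
Variance = 77.8400
SD = sqrt(77.8400) = 8.8227

SD = 8.8227


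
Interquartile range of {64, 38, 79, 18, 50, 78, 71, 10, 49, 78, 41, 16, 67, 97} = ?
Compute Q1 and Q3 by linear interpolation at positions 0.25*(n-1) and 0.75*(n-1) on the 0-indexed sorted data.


Sorted: 10, 16, 18, 38, 41, 49, 50, 64, 67, 71, 78, 78, 79, 97
Q1 (25th %ile) = 38.7500
Q3 (75th %ile) = 76.2500
IQR = 76.2500 - 38.7500 = 37.5000

IQR = 37.5000


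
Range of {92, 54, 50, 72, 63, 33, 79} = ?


Max = 92, Min = 33
Range = 92 - 33 = 59

Range = 59


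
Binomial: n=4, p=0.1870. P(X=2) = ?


C(4,2) = 6
p^2 = 0.034969
(1-p)^2 = 0.660969
P = 6 * 0.034969 * 0.660969 = 0.1387

P(X=2) = 0.1387


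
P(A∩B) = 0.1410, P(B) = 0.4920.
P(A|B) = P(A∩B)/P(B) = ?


P(A|B) = 0.1410/0.4920 = 0.2866

P(A|B) = 0.2866


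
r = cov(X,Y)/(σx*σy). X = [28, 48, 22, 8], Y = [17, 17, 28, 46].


Mean X = 26.5000, Mean Y = 27.0000
SD X = 14.378804, SD Y = 11.853270
Cov = -146.500000
r = -146.500000/(14.378804*11.853270) = -0.8596

r = -0.8596


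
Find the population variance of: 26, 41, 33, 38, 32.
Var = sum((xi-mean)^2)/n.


Mean = 34.0000
Squared deviations: 64.0000, 49.0000, 1.0000, 16.0000, 4.0000
Sum = 134.0000
Variance = 134.0000/5 = 26.8000

Variance = 26.8000


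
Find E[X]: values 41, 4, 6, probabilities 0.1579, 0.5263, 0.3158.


E[X] = 41*0.1579 + 4*0.5263 + 6*0.3158
= 6.4739 + 2.1052 + 1.8948
= 10.4739

E[X] = 10.4739


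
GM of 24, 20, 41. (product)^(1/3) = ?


Product = 24 × 20 × 41 = 19680
GM = 19680^(1/3) = 26.9986

GM = 26.9986


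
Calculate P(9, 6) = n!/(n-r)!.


P(9,6) = 9!/3!
= 362880/6
= 60480

P(9,6) = 60480


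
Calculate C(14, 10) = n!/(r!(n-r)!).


C(14,10) = 14!/(10! × 4!)
= 87178291200/(3628800 × 24)
= 1001

C(14,10) = 1001


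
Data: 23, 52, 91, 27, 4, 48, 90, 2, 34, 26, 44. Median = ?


Sorted: 2, 4, 23, 26, 27, 34, 44, 48, 52, 90, 91
n = 11 (odd)
Middle value = 34

Median = 34


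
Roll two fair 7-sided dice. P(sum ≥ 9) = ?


Total outcomes = 7×7 = 49
Favorable (sum ≥ 9): 21
P = 21/49 = 0.4286

P = 0.4286


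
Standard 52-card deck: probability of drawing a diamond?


13 diamonds in 52 cards
P = 13/52 = 0.2500

P = 0.2500


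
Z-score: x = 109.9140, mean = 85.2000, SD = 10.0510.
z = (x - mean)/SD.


z = (109.9140 - 85.2000)/10.0510
= 24.7140/10.0510
= 2.4589

z = 2.4589


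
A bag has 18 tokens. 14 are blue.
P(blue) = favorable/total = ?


P = 14/18 = 0.7778

P = 0.7778


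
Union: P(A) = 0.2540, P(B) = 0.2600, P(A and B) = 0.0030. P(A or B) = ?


P(A∪B) = 0.2540 + 0.2600 - 0.0030
= 0.5140 - 0.0030
= 0.5110

P(A∪B) = 0.5110


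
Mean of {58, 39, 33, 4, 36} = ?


Sum = 58 + 39 + 33 + 4 + 36 = 170
n = 5
Mean = 170/5 = 34.0000

Mean = 34.0000


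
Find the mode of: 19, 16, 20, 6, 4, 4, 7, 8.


Frequencies: 4:2, 6:1, 7:1, 8:1, 16:1, 19:1, 20:1
Max frequency = 2
Mode = 4

Mode = 4


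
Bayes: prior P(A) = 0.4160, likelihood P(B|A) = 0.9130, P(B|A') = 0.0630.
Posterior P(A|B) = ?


P(B) = P(B|A)*P(A) + P(B|A')*P(A')
= 0.9130*0.4160 + 0.0630*0.5840
= 0.379808 + 0.036792 = 0.416600
P(A|B) = 0.379808/0.416600 = 0.9117

P(A|B) = 0.9117


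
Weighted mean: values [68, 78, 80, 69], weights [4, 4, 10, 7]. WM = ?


Numerator = 68*4 + 78*4 + 80*10 + 69*7 = 1867
Denominator = 4 + 4 + 10 + 7 = 25
WM = 1867/25 = 74.6800

WM = 74.6800


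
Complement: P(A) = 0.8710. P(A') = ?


P(not A) = 1 - 0.8710 = 0.1290

P(not A) = 0.1290


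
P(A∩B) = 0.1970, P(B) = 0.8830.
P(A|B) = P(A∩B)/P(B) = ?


P(A|B) = 0.1970/0.8830 = 0.2231

P(A|B) = 0.2231


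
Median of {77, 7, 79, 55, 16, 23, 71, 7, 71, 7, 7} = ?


Sorted: 7, 7, 7, 7, 16, 23, 55, 71, 71, 77, 79
n = 11 (odd)
Middle value = 23

Median = 23


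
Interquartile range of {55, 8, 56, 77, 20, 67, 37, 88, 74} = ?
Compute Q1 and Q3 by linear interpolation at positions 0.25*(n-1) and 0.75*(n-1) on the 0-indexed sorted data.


Sorted: 8, 20, 37, 55, 56, 67, 74, 77, 88
Q1 (25th %ile) = 37.0000
Q3 (75th %ile) = 74.0000
IQR = 74.0000 - 37.0000 = 37.0000

IQR = 37.0000


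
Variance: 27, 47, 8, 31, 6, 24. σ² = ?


Mean = 23.8333
Squared deviations: 10.0278, 536.6944, 250.6944, 51.3611, 318.0278, 0.0278
Sum = 1166.8333
Variance = 1166.8333/6 = 194.4722

Variance = 194.4722


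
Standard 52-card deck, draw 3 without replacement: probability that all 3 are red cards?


P(all red cards) = (26/52) × (25/51) × (24/50)
= 0.1176

P = 0.1176


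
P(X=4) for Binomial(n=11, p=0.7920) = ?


C(11,4) = 330
p^4 = 0.393460
(1-p)^7 = 1.684393e-05
P = 330 * 0.393460 * 1.684393e-05 = 0.0022

P(X=4) = 0.0022


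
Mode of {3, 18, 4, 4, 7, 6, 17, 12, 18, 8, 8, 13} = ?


Frequencies: 3:1, 4:2, 6:1, 7:1, 8:2, 12:1, 13:1, 17:1, 18:2
Max frequency = 2
Mode = 4, 8, 18

Mode = 4, 8, 18


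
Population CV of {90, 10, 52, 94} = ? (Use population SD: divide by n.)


Mean = 61.5000
SD = 33.9522
CV = (33.9522/61.5000)*100 = 55.2068%

CV = 55.2068%


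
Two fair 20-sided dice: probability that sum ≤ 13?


Total outcomes = 20×20 = 400
Favorable (sum ≤ 13): 78
P = 78/400 = 0.1950

P = 0.1950


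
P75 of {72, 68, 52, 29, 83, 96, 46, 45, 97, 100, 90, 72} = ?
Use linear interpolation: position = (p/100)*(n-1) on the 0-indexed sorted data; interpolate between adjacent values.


Sorted: 29, 45, 46, 52, 68, 72, 72, 83, 90, 96, 97, 100
n = 12
Index = 75/100 * 11 = 8.2500
Lower = data[8] = 90, Upper = data[9] = 96
P75 = 90 + 0.2500*(6) = 91.5000

P75 = 91.5000


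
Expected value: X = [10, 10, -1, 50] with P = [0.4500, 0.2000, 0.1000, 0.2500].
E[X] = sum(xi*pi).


E[X] = 10*0.4500 + 10*0.2000 - 1*0.1000 + 50*0.2500
= 4.5000 + 2.0000 - 0.1000 + 12.5000
= 18.9000

E[X] = 18.9000


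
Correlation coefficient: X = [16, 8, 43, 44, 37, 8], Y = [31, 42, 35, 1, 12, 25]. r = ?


Mean X = 26.0000, Mean Y = 24.3333
SD X = 15.716234, SD Y = 13.948317
Cov = -128.500000
r = -128.500000/(15.716234*13.948317) = -0.5862

r = -0.5862


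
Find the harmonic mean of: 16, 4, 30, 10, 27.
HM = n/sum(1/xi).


Sum of reciprocals = 1/16 + 1/4 + 1/30 + 1/10 + 1/27 = 0.482870
HM = 5/0.482870 = 10.3547

HM = 10.3547


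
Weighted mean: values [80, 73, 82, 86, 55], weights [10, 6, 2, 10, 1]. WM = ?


Numerator = 80*10 + 73*6 + 82*2 + 86*10 + 55*1 = 2317
Denominator = 10 + 6 + 2 + 10 + 1 = 29
WM = 2317/29 = 79.8966

WM = 79.8966


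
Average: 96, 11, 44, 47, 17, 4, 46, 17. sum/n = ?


Sum = 96 + 11 + 44 + 47 + 17 + 4 + 46 + 17 = 282
n = 8
Mean = 282/8 = 35.2500

Mean = 35.2500


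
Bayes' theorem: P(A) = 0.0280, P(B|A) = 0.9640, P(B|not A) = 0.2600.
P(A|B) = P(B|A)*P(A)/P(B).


P(B) = P(B|A)*P(A) + P(B|A')*P(A')
= 0.9640*0.0280 + 0.2600*0.9720
= 0.026992 + 0.252720 = 0.279712
P(A|B) = 0.026992/0.279712 = 0.0965

P(A|B) = 0.0965


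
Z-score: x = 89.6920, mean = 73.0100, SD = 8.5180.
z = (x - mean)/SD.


z = (89.6920 - 73.0100)/8.5180
= 16.6820/8.5180
= 1.9584

z = 1.9584


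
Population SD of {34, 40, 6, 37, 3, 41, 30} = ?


Mean = 27.2857
Variance = 219.9184
SD = sqrt(219.9184) = 14.8296

SD = 14.8296


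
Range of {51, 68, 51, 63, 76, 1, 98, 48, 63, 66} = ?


Max = 98, Min = 1
Range = 98 - 1 = 97

Range = 97


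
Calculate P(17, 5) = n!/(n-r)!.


P(17,5) = 17!/12!
= 355687428096000/479001600
= 742560

P(17,5) = 742560


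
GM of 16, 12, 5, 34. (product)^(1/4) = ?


Product = 16 × 12 × 5 × 34 = 32640
GM = 32640^(1/4) = 13.4412

GM = 13.4412


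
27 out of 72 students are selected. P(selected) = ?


P = 27/72 = 0.3750

P = 0.3750


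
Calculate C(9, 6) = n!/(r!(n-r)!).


C(9,6) = 9!/(6! × 3!)
= 362880/(720 × 6)
= 84

C(9,6) = 84


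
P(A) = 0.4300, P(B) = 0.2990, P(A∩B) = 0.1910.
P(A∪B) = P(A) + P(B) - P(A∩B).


P(A∪B) = 0.4300 + 0.2990 - 0.1910
= 0.7290 - 0.1910
= 0.5380

P(A∪B) = 0.5380


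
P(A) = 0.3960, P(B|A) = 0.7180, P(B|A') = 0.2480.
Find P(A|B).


P(B) = P(B|A)*P(A) + P(B|A')*P(A')
= 0.7180*0.3960 + 0.2480*0.6040
= 0.284328 + 0.149792 = 0.434120
P(A|B) = 0.284328/0.434120 = 0.6550

P(A|B) = 0.6550


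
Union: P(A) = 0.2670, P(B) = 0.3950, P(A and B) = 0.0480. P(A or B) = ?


P(A∪B) = 0.2670 + 0.3950 - 0.0480
= 0.6620 - 0.0480
= 0.6140

P(A∪B) = 0.6140


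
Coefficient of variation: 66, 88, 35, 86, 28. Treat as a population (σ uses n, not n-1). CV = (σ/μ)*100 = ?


Mean = 60.6000
SD = 25.0727
CV = (25.0727/60.6000)*100 = 41.3741%

CV = 41.3741%


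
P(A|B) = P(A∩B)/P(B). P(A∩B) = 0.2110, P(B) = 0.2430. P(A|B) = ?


P(A|B) = 0.2110/0.2430 = 0.8683

P(A|B) = 0.8683


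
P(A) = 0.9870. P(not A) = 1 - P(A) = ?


P(not A) = 1 - 0.9870 = 0.0130

P(not A) = 0.0130


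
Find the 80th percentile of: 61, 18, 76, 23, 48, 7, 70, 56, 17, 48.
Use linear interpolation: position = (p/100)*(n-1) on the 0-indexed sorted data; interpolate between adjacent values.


Sorted: 7, 17, 18, 23, 48, 48, 56, 61, 70, 76
n = 10
Index = 80/100 * 9 = 7.2000
Lower = data[7] = 61, Upper = data[8] = 70
P80 = 61 + 0.2000*(9) = 62.8000

P80 = 62.8000


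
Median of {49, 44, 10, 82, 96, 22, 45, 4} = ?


Sorted: 4, 10, 22, 44, 45, 49, 82, 96
n = 8 (even)
Middle values: 44 and 45
Median = (44+45)/2 = 44.5000

Median = 44.5000


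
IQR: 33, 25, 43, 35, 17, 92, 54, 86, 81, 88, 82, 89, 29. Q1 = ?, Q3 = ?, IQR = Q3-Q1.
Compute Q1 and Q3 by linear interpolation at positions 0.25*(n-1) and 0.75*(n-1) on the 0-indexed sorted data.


Sorted: 17, 25, 29, 33, 35, 43, 54, 81, 82, 86, 88, 89, 92
Q1 (25th %ile) = 33.0000
Q3 (75th %ile) = 86.0000
IQR = 86.0000 - 33.0000 = 53.0000

IQR = 53.0000


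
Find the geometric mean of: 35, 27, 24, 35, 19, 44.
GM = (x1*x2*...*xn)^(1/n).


Product = 35 × 27 × 24 × 35 × 19 × 44 = 663616800
GM = 663616800^(1/6) = 29.5338

GM = 29.5338


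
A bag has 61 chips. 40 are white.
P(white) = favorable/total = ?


P = 40/61 = 0.6557

P = 0.6557


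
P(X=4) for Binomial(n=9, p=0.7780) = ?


C(9,4) = 126
p^4 = 0.366369
(1-p)^5 = 0.000539
P = 126 * 0.366369 * 0.000539 = 0.0249

P(X=4) = 0.0249


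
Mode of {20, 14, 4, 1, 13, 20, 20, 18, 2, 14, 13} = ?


Frequencies: 1:1, 2:1, 4:1, 13:2, 14:2, 18:1, 20:3
Max frequency = 3
Mode = 20

Mode = 20


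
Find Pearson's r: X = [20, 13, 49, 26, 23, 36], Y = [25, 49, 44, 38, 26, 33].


Mean X = 27.8333, Mean Y = 35.8333
SD X = 11.710631, SD Y = 8.820746
Cov = 13.805556
r = 13.805556/(11.710631*8.820746) = 0.1336

r = 0.1336


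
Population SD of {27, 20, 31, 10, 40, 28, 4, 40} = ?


Mean = 25.0000
Variance = 148.7500
SD = sqrt(148.7500) = 12.1963

SD = 12.1963


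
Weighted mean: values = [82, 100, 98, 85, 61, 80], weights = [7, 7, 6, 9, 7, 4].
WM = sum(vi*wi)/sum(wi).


Numerator = 82*7 + 100*7 + 98*6 + 85*9 + 61*7 + 80*4 = 3374
Denominator = 7 + 7 + 6 + 9 + 7 + 4 = 40
WM = 3374/40 = 84.3500

WM = 84.3500


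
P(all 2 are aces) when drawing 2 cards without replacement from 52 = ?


P(all aces) = (4/52) × (3/51)
= 0.0045

P = 0.0045


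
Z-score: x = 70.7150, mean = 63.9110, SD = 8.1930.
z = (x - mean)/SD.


z = (70.7150 - 63.9110)/8.1930
= 6.8040/8.1930
= 0.8305

z = 0.8305


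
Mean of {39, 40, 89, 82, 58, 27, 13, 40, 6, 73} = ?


Sum = 39 + 40 + 89 + 82 + 58 + 27 + 13 + 40 + 6 + 73 = 467
n = 10
Mean = 467/10 = 46.7000

Mean = 46.7000


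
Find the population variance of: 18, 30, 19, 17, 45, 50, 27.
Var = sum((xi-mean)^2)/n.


Mean = 29.4286
Squared deviations: 130.6122, 0.3265, 108.7551, 154.4694, 242.4694, 423.1837, 5.8980
Sum = 1065.7143
Variance = 1065.7143/7 = 152.2449

Variance = 152.2449


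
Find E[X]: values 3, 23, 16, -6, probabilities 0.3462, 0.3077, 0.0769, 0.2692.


E[X] = 3*0.3462 + 23*0.3077 + 16*0.0769 - 6*0.2692
= 1.0386 + 7.0771 + 1.2304 - 1.6152
= 7.7309

E[X] = 7.7309


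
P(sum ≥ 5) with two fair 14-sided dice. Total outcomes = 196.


Total outcomes = 14×14 = 196
Favorable (sum ≥ 5): 190
P = 190/196 = 0.9694

P = 0.9694


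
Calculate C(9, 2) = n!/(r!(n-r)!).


C(9,2) = 9!/(2! × 7!)
= 362880/(2 × 5040)
= 36

C(9,2) = 36


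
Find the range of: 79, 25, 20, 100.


Max = 100, Min = 20
Range = 100 - 20 = 80

Range = 80


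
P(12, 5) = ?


P(12,5) = 12!/7!
= 479001600/5040
= 95040

P(12,5) = 95040


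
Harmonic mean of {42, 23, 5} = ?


Sum of reciprocals = 1/42 + 1/23 + 1/5 = 0.267288
HM = 3/0.267288 = 11.2239

HM = 11.2239


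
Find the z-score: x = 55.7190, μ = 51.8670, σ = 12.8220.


z = (55.7190 - 51.8670)/12.8220
= 3.8520/12.8220
= 0.3004

z = 0.3004


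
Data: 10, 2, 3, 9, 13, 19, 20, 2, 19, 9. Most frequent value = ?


Frequencies: 2:2, 3:1, 9:2, 10:1, 13:1, 19:2, 20:1
Max frequency = 2
Mode = 2, 9, 19

Mode = 2, 9, 19


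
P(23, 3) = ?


P(23,3) = 23!/20!
= 25852016738884976640000/2432902008176640000
= 10626

P(23,3) = 10626


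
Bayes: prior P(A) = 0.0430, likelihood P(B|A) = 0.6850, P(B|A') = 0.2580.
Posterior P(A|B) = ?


P(B) = P(B|A)*P(A) + P(B|A')*P(A')
= 0.6850*0.0430 + 0.2580*0.9570
= 0.029455 + 0.246906 = 0.276361
P(A|B) = 0.029455/0.276361 = 0.1066

P(A|B) = 0.1066


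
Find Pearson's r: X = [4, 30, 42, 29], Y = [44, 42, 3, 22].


Mean X = 26.2500, Mean Y = 27.7500
SD X = 13.827057, SD Y = 16.678954
Cov = -178.437500
r = -178.437500/(13.827057*16.678954) = -0.7737

r = -0.7737


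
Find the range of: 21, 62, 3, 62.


Max = 62, Min = 3
Range = 62 - 3 = 59

Range = 59


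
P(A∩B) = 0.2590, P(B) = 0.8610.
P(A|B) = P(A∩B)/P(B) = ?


P(A|B) = 0.2590/0.8610 = 0.3008

P(A|B) = 0.3008


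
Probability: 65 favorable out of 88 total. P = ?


P = 65/88 = 0.7386

P = 0.7386


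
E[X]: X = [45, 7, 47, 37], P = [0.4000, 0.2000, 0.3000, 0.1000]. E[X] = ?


E[X] = 45*0.4000 + 7*0.2000 + 47*0.3000 + 37*0.1000
= 18.0000 + 1.4000 + 14.1000 + 3.7000
= 37.2000

E[X] = 37.2000


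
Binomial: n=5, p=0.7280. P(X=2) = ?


C(5,2) = 10
p^2 = 0.529984
(1-p)^3 = 0.020124
P = 10 * 0.529984 * 0.020124 = 0.1067

P(X=2) = 0.1067


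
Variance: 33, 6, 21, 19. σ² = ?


Mean = 19.7500
Squared deviations: 175.5625, 189.0625, 1.5625, 0.5625
Sum = 366.7500
Variance = 366.7500/4 = 91.6875

Variance = 91.6875


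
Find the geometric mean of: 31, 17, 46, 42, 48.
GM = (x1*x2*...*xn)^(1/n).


Product = 31 × 17 × 46 × 42 × 48 = 48871872
GM = 48871872^(1/5) = 34.4994

GM = 34.4994


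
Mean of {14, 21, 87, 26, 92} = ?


Sum = 14 + 21 + 87 + 26 + 92 = 240
n = 5
Mean = 240/5 = 48.0000

Mean = 48.0000


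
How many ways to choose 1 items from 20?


C(20,1) = 20!/(1! × 19!)
= 2432902008176640000/(1 × 121645100408832000)
= 20

C(20,1) = 20


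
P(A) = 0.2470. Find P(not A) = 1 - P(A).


P(not A) = 1 - 0.2470 = 0.7530

P(not A) = 0.7530


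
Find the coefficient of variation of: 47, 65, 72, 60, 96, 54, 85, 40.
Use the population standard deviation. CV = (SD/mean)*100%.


Mean = 64.8750
SD = 17.6949
CV = (17.6949/64.8750)*100 = 27.2754%

CV = 27.2754%


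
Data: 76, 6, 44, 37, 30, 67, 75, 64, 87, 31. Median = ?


Sorted: 6, 30, 31, 37, 44, 64, 67, 75, 76, 87
n = 10 (even)
Middle values: 44 and 64
Median = (44+64)/2 = 54.0000

Median = 54.0000


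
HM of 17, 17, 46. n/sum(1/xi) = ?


Sum of reciprocals = 1/17 + 1/17 + 1/46 = 0.139386
HM = 3/0.139386 = 21.5229

HM = 21.5229


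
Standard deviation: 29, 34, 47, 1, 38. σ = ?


Mean = 29.8000
Variance = 242.1600
SD = sqrt(242.1600) = 15.5615

SD = 15.5615


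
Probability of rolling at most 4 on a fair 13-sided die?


Favorable outcomes (roll ≤ 4): 4
Total outcomes = 13
P = 4/13 = 0.3077

P = 0.3077


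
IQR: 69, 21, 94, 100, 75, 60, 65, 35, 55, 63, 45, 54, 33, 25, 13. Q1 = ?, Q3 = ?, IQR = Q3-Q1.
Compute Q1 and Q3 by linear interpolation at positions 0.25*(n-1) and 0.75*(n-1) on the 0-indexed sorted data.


Sorted: 13, 21, 25, 33, 35, 45, 54, 55, 60, 63, 65, 69, 75, 94, 100
Q1 (25th %ile) = 34.0000
Q3 (75th %ile) = 67.0000
IQR = 67.0000 - 34.0000 = 33.0000

IQR = 33.0000


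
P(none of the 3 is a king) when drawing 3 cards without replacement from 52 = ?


P(no kings) = (48/52) × (47/51) × (46/50)
= 0.7826

P = 0.7826


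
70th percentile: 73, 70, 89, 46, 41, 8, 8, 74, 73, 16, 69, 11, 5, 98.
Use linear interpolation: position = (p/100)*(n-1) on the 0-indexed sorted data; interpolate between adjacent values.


Sorted: 5, 8, 8, 11, 16, 41, 46, 69, 70, 73, 73, 74, 89, 98
n = 14
Index = 70/100 * 13 = 9.1000
Lower = data[9] = 73, Upper = data[10] = 73
P70 = 73 + 0.1000*(0) = 73.0000

P70 = 73.0000


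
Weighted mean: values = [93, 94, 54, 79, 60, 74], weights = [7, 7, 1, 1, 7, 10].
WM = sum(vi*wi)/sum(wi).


Numerator = 93*7 + 94*7 + 54*1 + 79*1 + 60*7 + 74*10 = 2602
Denominator = 7 + 7 + 1 + 1 + 7 + 10 = 33
WM = 2602/33 = 78.8485

WM = 78.8485


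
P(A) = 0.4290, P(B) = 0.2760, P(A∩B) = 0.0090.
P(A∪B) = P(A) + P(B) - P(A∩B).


P(A∪B) = 0.4290 + 0.2760 - 0.0090
= 0.7050 - 0.0090
= 0.6960

P(A∪B) = 0.6960


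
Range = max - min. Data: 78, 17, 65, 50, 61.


Max = 78, Min = 17
Range = 78 - 17 = 61

Range = 61


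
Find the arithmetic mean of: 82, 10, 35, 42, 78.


Sum = 82 + 10 + 35 + 42 + 78 = 247
n = 5
Mean = 247/5 = 49.4000

Mean = 49.4000


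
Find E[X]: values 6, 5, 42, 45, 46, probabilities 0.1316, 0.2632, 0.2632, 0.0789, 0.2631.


E[X] = 6*0.1316 + 5*0.2632 + 42*0.2632 + 45*0.0789 + 46*0.2631
= 0.7896 + 1.3160 + 11.0544 + 3.5505 + 12.1026
= 28.8131

E[X] = 28.8131


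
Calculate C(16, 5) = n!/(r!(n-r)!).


C(16,5) = 16!/(5! × 11!)
= 20922789888000/(120 × 39916800)
= 4368

C(16,5) = 4368


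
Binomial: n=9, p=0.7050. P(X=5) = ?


C(9,5) = 126
p^5 = 0.174159
(1-p)^4 = 0.007573
P = 126 * 0.174159 * 0.007573 = 0.1662

P(X=5) = 0.1662


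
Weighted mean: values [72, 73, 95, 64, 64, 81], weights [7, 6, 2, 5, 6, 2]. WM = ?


Numerator = 72*7 + 73*6 + 95*2 + 64*5 + 64*6 + 81*2 = 1998
Denominator = 7 + 6 + 2 + 5 + 6 + 2 = 28
WM = 1998/28 = 71.3571

WM = 71.3571


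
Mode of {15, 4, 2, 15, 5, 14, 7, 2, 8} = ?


Frequencies: 2:2, 4:1, 5:1, 7:1, 8:1, 14:1, 15:2
Max frequency = 2
Mode = 2, 15

Mode = 2, 15


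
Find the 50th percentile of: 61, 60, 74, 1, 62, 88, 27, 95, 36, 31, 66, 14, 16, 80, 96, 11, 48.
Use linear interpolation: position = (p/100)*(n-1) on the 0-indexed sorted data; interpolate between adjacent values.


Sorted: 1, 11, 14, 16, 27, 31, 36, 48, 60, 61, 62, 66, 74, 80, 88, 95, 96
n = 17
Index = 50/100 * 16 = 8.0000
Lower = data[8] = 60, Upper = data[9] = 61
P50 = 60 + 0*(1) = 60.0000

P50 = 60.0000


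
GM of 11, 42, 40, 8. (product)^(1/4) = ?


Product = 11 × 42 × 40 × 8 = 147840
GM = 147840^(1/4) = 19.6087

GM = 19.6087


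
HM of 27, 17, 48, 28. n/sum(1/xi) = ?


Sum of reciprocals = 1/27 + 1/17 + 1/48 + 1/28 = 0.152408
HM = 4/0.152408 = 26.2453

HM = 26.2453


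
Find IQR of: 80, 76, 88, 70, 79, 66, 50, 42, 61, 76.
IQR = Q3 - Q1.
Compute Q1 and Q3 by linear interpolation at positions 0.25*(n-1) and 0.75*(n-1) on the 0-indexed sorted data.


Sorted: 42, 50, 61, 66, 70, 76, 76, 79, 80, 88
Q1 (25th %ile) = 62.2500
Q3 (75th %ile) = 78.2500
IQR = 78.2500 - 62.2500 = 16.0000

IQR = 16.0000


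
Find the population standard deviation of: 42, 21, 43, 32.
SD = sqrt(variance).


Mean = 34.5000
Variance = 79.2500
SD = sqrt(79.2500) = 8.9022

SD = 8.9022


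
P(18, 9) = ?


P(18,9) = 18!/9!
= 6402373705728000/362880
= 17643225600

P(18,9) = 17643225600


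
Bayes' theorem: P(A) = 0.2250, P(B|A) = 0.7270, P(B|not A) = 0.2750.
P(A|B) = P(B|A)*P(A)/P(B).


P(B) = P(B|A)*P(A) + P(B|A')*P(A')
= 0.7270*0.2250 + 0.2750*0.7750
= 0.163575 + 0.213125 = 0.376700
P(A|B) = 0.163575/0.376700 = 0.4342

P(A|B) = 0.4342


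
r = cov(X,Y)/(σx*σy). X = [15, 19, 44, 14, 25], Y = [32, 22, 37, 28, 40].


Mean X = 23.4000, Mean Y = 31.8000
SD X = 11.001818, SD Y = 6.400000
Cov = 39.480000
r = 39.480000/(11.001818*6.400000) = 0.5607

r = 0.5607


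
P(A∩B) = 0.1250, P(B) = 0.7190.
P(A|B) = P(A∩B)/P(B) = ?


P(A|B) = 0.1250/0.7190 = 0.1739

P(A|B) = 0.1739


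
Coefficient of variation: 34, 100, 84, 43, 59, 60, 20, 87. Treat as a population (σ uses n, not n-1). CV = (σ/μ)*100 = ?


Mean = 60.8750
SD = 26.1364
CV = (26.1364/60.8750)*100 = 42.9345%

CV = 42.9345%


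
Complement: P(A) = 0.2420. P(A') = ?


P(not A) = 1 - 0.2420 = 0.7580

P(not A) = 0.7580


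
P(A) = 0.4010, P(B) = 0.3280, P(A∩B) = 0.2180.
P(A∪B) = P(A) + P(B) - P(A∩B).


P(A∪B) = 0.4010 + 0.3280 - 0.2180
= 0.7290 - 0.2180
= 0.5110

P(A∪B) = 0.5110


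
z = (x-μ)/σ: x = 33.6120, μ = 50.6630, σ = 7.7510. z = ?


z = (33.6120 - 50.6630)/7.7510
= -17.0510/7.7510
= -2.1998

z = -2.1998


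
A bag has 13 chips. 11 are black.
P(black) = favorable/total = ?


P = 11/13 = 0.8462

P = 0.8462


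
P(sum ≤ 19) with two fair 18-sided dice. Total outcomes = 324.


Total outcomes = 18×18 = 324
Favorable (sum ≤ 19): 171
P = 171/324 = 0.5278

P = 0.5278


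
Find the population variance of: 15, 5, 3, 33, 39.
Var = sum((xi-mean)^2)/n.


Mean = 19.0000
Squared deviations: 16.0000, 196.0000, 256.0000, 196.0000, 400.0000
Sum = 1064.0000
Variance = 1064.0000/5 = 212.8000

Variance = 212.8000


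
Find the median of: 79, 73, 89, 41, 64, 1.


Sorted: 1, 41, 64, 73, 79, 89
n = 6 (even)
Middle values: 64 and 73
Median = (64+73)/2 = 68.5000

Median = 68.5000


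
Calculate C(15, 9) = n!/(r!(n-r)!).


C(15,9) = 15!/(9! × 6!)
= 1307674368000/(362880 × 720)
= 5005

C(15,9) = 5005


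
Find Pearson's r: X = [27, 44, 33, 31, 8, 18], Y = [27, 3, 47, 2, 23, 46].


Mean X = 26.8333, Mean Y = 24.6667
SD X = 11.422444, SD Y = 18.006172
Cov = -80.888889
r = -80.888889/(11.422444*18.006172) = -0.3933

r = -0.3933


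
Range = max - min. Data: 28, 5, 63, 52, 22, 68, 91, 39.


Max = 91, Min = 5
Range = 91 - 5 = 86

Range = 86


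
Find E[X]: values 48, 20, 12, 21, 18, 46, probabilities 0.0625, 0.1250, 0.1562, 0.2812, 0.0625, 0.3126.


E[X] = 48*0.0625 + 20*0.1250 + 12*0.1562 + 21*0.2812 + 18*0.0625 + 46*0.3126
= 3.0000 + 2.5000 + 1.8744 + 5.9052 + 1.1250 + 14.3796
= 28.7842

E[X] = 28.7842


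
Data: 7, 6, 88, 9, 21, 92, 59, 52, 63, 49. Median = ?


Sorted: 6, 7, 9, 21, 49, 52, 59, 63, 88, 92
n = 10 (even)
Middle values: 49 and 52
Median = (49+52)/2 = 50.5000

Median = 50.5000


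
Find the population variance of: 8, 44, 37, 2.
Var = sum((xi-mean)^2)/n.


Mean = 22.7500
Squared deviations: 217.5625, 451.5625, 203.0625, 430.5625
Sum = 1302.7500
Variance = 1302.7500/4 = 325.6875

Variance = 325.6875


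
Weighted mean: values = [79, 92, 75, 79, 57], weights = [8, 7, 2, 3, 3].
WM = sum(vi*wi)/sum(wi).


Numerator = 79*8 + 92*7 + 75*2 + 79*3 + 57*3 = 1834
Denominator = 8 + 7 + 2 + 3 + 3 = 23
WM = 1834/23 = 79.7391

WM = 79.7391


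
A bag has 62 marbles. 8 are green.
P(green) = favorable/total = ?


P = 8/62 = 0.1290

P = 0.1290


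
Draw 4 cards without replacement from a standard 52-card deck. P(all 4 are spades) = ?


P(all spades) = (13/52) × (12/51) × (11/50) × (10/49)
= 0.0026

P = 0.0026


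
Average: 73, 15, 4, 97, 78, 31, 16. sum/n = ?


Sum = 73 + 15 + 4 + 97 + 78 + 31 + 16 = 314
n = 7
Mean = 314/7 = 44.8571

Mean = 44.8571


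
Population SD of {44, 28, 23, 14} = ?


Mean = 27.2500
Variance = 118.6875
SD = sqrt(118.6875) = 10.8944

SD = 10.8944


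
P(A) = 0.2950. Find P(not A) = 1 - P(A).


P(not A) = 1 - 0.2950 = 0.7050

P(not A) = 0.7050


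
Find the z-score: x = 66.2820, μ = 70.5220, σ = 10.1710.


z = (66.2820 - 70.5220)/10.1710
= -4.2400/10.1710
= -0.4169

z = -0.4169


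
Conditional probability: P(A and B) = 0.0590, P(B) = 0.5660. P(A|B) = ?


P(A|B) = 0.0590/0.5660 = 0.1042

P(A|B) = 0.1042
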